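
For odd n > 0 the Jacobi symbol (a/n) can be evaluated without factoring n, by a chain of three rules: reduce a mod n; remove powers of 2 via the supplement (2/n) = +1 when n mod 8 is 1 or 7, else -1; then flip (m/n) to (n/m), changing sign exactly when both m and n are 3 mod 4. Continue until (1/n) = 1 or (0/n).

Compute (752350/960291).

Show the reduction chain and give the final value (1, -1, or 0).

1

factor out 2^1: 752350 = 2^1·376175; with 960291 mod 8 = 3, (2/960291) = -1; sign now -1; continue with (376175/960291)
flip (376175/960291) -> (960291/376175): both odd, 376175 mod 4 = 3, 960291 mod 4 = 3, so the flip contributes -1; sign now +1
(960291/376175): 960291 mod 376175 = 207941, so (960291/376175) = (207941/376175)
flip (207941/376175) -> (376175/207941): both odd, 207941 mod 4 = 1, 376175 mod 4 = 3, so the flip contributes +1; sign now +1
(376175/207941): 376175 mod 207941 = 168234, so (376175/207941) = (168234/207941)
factor out 2^1: 168234 = 2^1·84117; with 207941 mod 8 = 5, (2/207941) = -1; sign now -1; continue with (84117/207941)
flip (84117/207941) -> (207941/84117): both odd, 84117 mod 4 = 1, 207941 mod 4 = 1, so the flip contributes +1; sign now -1
(207941/84117): 207941 mod 84117 = 39707, so (207941/84117) = (39707/84117)
flip (39707/84117) -> (84117/39707): both odd, 39707 mod 4 = 3, 84117 mod 4 = 1, so the flip contributes +1; sign now -1
(84117/39707): 84117 mod 39707 = 4703, so (84117/39707) = (4703/39707)
flip (4703/39707) -> (39707/4703): both odd, 4703 mod 4 = 3, 39707 mod 4 = 3, so the flip contributes -1; sign now +1
(39707/4703): 39707 mod 4703 = 2083, so (39707/4703) = (2083/4703)
flip (2083/4703) -> (4703/2083): both odd, 2083 mod 4 = 3, 4703 mod 4 = 3, so the flip contributes -1; sign now -1
(4703/2083): 4703 mod 2083 = 537, so (4703/2083) = (537/2083)
flip (537/2083) -> (2083/537): both odd, 537 mod 4 = 1, 2083 mod 4 = 3, so the flip contributes +1; sign now -1
(2083/537): 2083 mod 537 = 472, so (2083/537) = (472/537)
factor out 2^3: 472 = 2^3·59; with 537 mod 8 = 1, (2/537) = +1; sign now -1; continue with (59/537)
flip (59/537) -> (537/59): both odd, 59 mod 4 = 3, 537 mod 4 = 1, so the flip contributes +1; sign now -1
(537/59): 537 mod 59 = 6, so (537/59) = (6/59)
factor out 2^1: 6 = 2^1·3; with 59 mod 8 = 3, (2/59) = -1; sign now +1; continue with (3/59)
flip (3/59) -> (59/3): both odd, 3 mod 4 = 3, 59 mod 4 = 3, so the flip contributes -1; sign now -1
(59/3): 59 mod 3 = 2, so (59/3) = (2/3)
factor out 2^1: 2 = 2^1·1; with 3 mod 8 = 3, (2/3) = -1; sign now +1; continue with (1/3)
reached (1/3) = 1, so the symbol is +1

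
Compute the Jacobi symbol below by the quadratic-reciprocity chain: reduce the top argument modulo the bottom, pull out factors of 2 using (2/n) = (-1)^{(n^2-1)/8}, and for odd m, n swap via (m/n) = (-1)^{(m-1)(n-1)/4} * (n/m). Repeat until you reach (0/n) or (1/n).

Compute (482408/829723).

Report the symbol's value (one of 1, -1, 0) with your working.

1

482408 = 2^3·60301; (2/829723) = -1 since 829723 mod 8 = 3, so (482408/829723) = (-1)^3·(60301/829723); sign now -1
reciprocity: (60301/829723) = +1·(829723/60301) since 60301 mod 4 = 1, 829723 mod 4 = 3; sign now -1
(829723/60301) = (45810/60301)   [reduce mod 60301]
45810 = 2^1·22905; (2/60301) = -1 since 60301 mod 8 = 5, so (45810/60301) = (-1)^1·(22905/60301); sign now +1
reciprocity: (22905/60301) = +1·(60301/22905) since 22905 mod 4 = 1, 60301 mod 4 = 1; sign now +1
(60301/22905) = (14491/22905)   [reduce mod 22905]
reciprocity: (14491/22905) = +1·(22905/14491) since 14491 mod 4 = 3, 22905 mod 4 = 1; sign now +1
(22905/14491) = (8414/14491)   [reduce mod 14491]
8414 = 2^1·4207; (2/14491) = -1 since 14491 mod 8 = 3, so (8414/14491) = (-1)^1·(4207/14491); sign now -1
reciprocity: (4207/14491) = -1·(14491/4207) since 4207 mod 4 = 3, 14491 mod 4 = 3; sign now +1
(14491/4207) = (1870/4207)   [reduce mod 4207]
1870 = 2^1·935; (2/4207) = +1 since 4207 mod 8 = 7, so (1870/4207) = (+1)^1·(935/4207); sign now +1
reciprocity: (935/4207) = -1·(4207/935) since 935 mod 4 = 3, 4207 mod 4 = 3; sign now -1
(4207/935) = (467/935)   [reduce mod 935]
reciprocity: (467/935) = -1·(935/467) since 467 mod 4 = 3, 935 mod 4 = 3; sign now +1
(935/467) = (1/467)   [reduce mod 467]
(1/467) = 1; final value = sign = +1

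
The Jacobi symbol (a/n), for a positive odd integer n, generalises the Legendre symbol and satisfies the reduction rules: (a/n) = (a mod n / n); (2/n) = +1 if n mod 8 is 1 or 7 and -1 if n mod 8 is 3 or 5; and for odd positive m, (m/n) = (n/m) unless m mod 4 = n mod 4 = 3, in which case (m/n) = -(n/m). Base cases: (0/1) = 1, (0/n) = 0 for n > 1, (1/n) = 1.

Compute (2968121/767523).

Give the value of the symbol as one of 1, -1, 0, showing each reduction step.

(2968121/767523) = (665552/767523)   [reduce mod 767523]
665552 = 2^4·41597; (2/767523) = -1 since 767523 mod 8 = 3, so (665552/767523) = (-1)^4·(41597/767523); sign now +1
reciprocity: (41597/767523) = +1·(767523/41597) since 41597 mod 4 = 1, 767523 mod 4 = 3; sign now +1
(767523/41597) = (18777/41597)   [reduce mod 41597]
reciprocity: (18777/41597) = +1·(41597/18777) since 18777 mod 4 = 1, 41597 mod 4 = 1; sign now +1
(41597/18777) = (4043/18777)   [reduce mod 18777]
reciprocity: (4043/18777) = +1·(18777/4043) since 4043 mod 4 = 3, 18777 mod 4 = 1; sign now +1
(18777/4043) = (2605/4043)   [reduce mod 4043]
reciprocity: (2605/4043) = +1·(4043/2605) since 2605 mod 4 = 1, 4043 mod 4 = 3; sign now +1
(4043/2605) = (1438/2605)   [reduce mod 2605]
1438 = 2^1·719; (2/2605) = -1 since 2605 mod 8 = 5, so (1438/2605) = (-1)^1·(719/2605); sign now -1
reciprocity: (719/2605) = +1·(2605/719) since 719 mod 4 = 3, 2605 mod 4 = 1; sign now -1
(2605/719) = (448/719)   [reduce mod 719]
448 = 2^6·7; (2/719) = +1 since 719 mod 8 = 7, so (448/719) = (+1)^6·(7/719); sign now -1
reciprocity: (7/719) = -1·(719/7) since 7 mod 4 = 3, 719 mod 4 = 3; sign now +1
(719/7) = (5/7)   [reduce mod 7]
reciprocity: (5/7) = +1·(7/5) since 5 mod 4 = 1, 7 mod 4 = 3; sign now +1
(7/5) = (2/5)   [reduce mod 5]
2 = 2^1·1; (2/5) = -1 since 5 mod 8 = 5, so (2/5) = (-1)^1·(1/5); sign now -1
(1/5) = 1; final value = sign = -1

-1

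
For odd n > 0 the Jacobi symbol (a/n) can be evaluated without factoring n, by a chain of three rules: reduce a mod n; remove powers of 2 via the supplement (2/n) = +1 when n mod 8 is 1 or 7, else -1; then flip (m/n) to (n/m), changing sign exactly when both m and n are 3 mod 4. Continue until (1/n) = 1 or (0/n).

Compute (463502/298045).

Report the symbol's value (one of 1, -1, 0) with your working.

-1

(463502/298045): 463502 mod 298045 = 165457, so (463502/298045) = (165457/298045)
flip (165457/298045) -> (298045/165457): both odd, 165457 mod 4 = 1, 298045 mod 4 = 1, so the flip contributes +1; sign now +1
(298045/165457): 298045 mod 165457 = 132588, so (298045/165457) = (132588/165457)
factor out 2^2: 132588 = 2^2·33147; with 165457 mod 8 = 1, (2/165457) = +1; sign now +1; continue with (33147/165457)
flip (33147/165457) -> (165457/33147): both odd, 33147 mod 4 = 3, 165457 mod 4 = 1, so the flip contributes +1; sign now +1
(165457/33147): 165457 mod 33147 = 32869, so (165457/33147) = (32869/33147)
flip (32869/33147) -> (33147/32869): both odd, 32869 mod 4 = 1, 33147 mod 4 = 3, so the flip contributes +1; sign now +1
(33147/32869): 33147 mod 32869 = 278, so (33147/32869) = (278/32869)
factor out 2^1: 278 = 2^1·139; with 32869 mod 8 = 5, (2/32869) = -1; sign now -1; continue with (139/32869)
flip (139/32869) -> (32869/139): both odd, 139 mod 4 = 3, 32869 mod 4 = 1, so the flip contributes +1; sign now -1
(32869/139): 32869 mod 139 = 65, so (32869/139) = (65/139)
flip (65/139) -> (139/65): both odd, 65 mod 4 = 1, 139 mod 4 = 3, so the flip contributes +1; sign now -1
(139/65): 139 mod 65 = 9, so (139/65) = (9/65)
flip (9/65) -> (65/9): both odd, 9 mod 4 = 1, 65 mod 4 = 1, so the flip contributes +1; sign now -1
(65/9): 65 mod 9 = 2, so (65/9) = (2/9)
factor out 2^1: 2 = 2^1·1; with 9 mod 8 = 1, (2/9) = +1; sign now -1; continue with (1/9)
reached (1/9) = 1, so the symbol is -1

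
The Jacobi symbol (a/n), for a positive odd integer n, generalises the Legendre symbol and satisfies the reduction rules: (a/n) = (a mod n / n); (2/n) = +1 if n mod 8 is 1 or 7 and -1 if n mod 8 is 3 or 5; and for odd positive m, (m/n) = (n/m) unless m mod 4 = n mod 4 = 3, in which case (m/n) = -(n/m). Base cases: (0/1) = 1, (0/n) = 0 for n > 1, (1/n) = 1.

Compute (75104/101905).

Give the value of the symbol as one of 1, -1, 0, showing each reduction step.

1

75104 = 2^5·2347; (2/101905) = +1 since 101905 mod 8 = 1, so (75104/101905) = (+1)^5·(2347/101905); sign now +1
reciprocity: (2347/101905) = +1·(101905/2347) since 2347 mod 4 = 3, 101905 mod 4 = 1; sign now +1
(101905/2347) = (984/2347)   [reduce mod 2347]
984 = 2^3·123; (2/2347) = -1 since 2347 mod 8 = 3, so (984/2347) = (-1)^3·(123/2347); sign now -1
reciprocity: (123/2347) = -1·(2347/123) since 123 mod 4 = 3, 2347 mod 4 = 3; sign now +1
(2347/123) = (10/123)   [reduce mod 123]
10 = 2^1·5; (2/123) = -1 since 123 mod 8 = 3, so (10/123) = (-1)^1·(5/123); sign now -1
reciprocity: (5/123) = +1·(123/5) since 5 mod 4 = 1, 123 mod 4 = 3; sign now -1
(123/5) = (3/5)   [reduce mod 5]
reciprocity: (3/5) = +1·(5/3) since 3 mod 4 = 3, 5 mod 4 = 1; sign now -1
(5/3) = (2/3)   [reduce mod 3]
2 = 2^1·1; (2/3) = -1 since 3 mod 8 = 3, so (2/3) = (-1)^1·(1/3); sign now +1
(1/3) = 1; final value = sign = +1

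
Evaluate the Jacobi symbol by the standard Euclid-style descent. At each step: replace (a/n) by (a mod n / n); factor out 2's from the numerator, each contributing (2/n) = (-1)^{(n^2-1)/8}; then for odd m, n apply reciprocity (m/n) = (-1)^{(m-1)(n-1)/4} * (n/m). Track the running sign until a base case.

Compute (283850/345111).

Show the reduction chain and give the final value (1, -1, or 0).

283850 = 2^1·141925; (2/345111) = +1 since 345111 mod 8 = 7, so (283850/345111) = (+1)^1·(141925/345111); sign now +1
reciprocity: (141925/345111) = +1·(345111/141925) since 141925 mod 4 = 1, 345111 mod 4 = 3; sign now +1
(345111/141925) = (61261/141925)   [reduce mod 141925]
reciprocity: (61261/141925) = +1·(141925/61261) since 61261 mod 4 = 1, 141925 mod 4 = 1; sign now +1
(141925/61261) = (19403/61261)   [reduce mod 61261]
reciprocity: (19403/61261) = +1·(61261/19403) since 19403 mod 4 = 3, 61261 mod 4 = 1; sign now +1
(61261/19403) = (3052/19403)   [reduce mod 19403]
3052 = 2^2·763; (2/19403) = -1 since 19403 mod 8 = 3, so (3052/19403) = (-1)^2·(763/19403); sign now +1
reciprocity: (763/19403) = -1·(19403/763) since 763 mod 4 = 3, 19403 mod 4 = 3; sign now -1
(19403/763) = (328/763)   [reduce mod 763]
328 = 2^3·41; (2/763) = -1 since 763 mod 8 = 3, so (328/763) = (-1)^3·(41/763); sign now +1
reciprocity: (41/763) = +1·(763/41) since 41 mod 4 = 1, 763 mod 4 = 3; sign now +1
(763/41) = (25/41)   [reduce mod 41]
reciprocity: (25/41) = +1·(41/25) since 25 mod 4 = 1, 41 mod 4 = 1; sign now +1
(41/25) = (16/25)   [reduce mod 25]
16 = 2^4·1; (2/25) = +1 since 25 mod 8 = 1, so (16/25) = (+1)^4·(1/25); sign now +1
(1/25) = 1; final value = sign = +1

1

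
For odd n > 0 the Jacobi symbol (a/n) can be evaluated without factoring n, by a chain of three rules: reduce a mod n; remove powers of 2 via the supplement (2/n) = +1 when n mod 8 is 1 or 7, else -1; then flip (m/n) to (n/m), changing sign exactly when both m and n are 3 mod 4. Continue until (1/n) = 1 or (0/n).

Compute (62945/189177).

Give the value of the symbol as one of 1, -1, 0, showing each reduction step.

reciprocity: (62945/189177) = +1·(189177/62945) since 62945 mod 4 = 1, 189177 mod 4 = 1; sign now +1
(189177/62945) = (342/62945)   [reduce mod 62945]
342 = 2^1·171; (2/62945) = +1 since 62945 mod 8 = 1, so (342/62945) = (+1)^1·(171/62945); sign now +1
reciprocity: (171/62945) = +1·(62945/171) since 171 mod 4 = 3, 62945 mod 4 = 1; sign now +1
(62945/171) = (17/171)   [reduce mod 171]
reciprocity: (17/171) = +1·(171/17) since 17 mod 4 = 1, 171 mod 4 = 3; sign now +1
(171/17) = (1/17)   [reduce mod 17]
(1/17) = 1; final value = sign = +1

1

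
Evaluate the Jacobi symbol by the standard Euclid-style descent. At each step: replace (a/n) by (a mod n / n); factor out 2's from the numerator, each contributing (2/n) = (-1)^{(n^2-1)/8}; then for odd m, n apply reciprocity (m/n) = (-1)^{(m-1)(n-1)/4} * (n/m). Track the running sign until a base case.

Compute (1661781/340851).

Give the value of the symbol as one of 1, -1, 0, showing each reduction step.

(1661781/340851) = (298377/340851)   [reduce mod 340851]
reciprocity: (298377/340851) = +1·(340851/298377) since 298377 mod 4 = 1, 340851 mod 4 = 3; sign now +1
(340851/298377) = (42474/298377)   [reduce mod 298377]
42474 = 2^1·21237; (2/298377) = +1 since 298377 mod 8 = 1, so (42474/298377) = (+1)^1·(21237/298377); sign now +1
reciprocity: (21237/298377) = +1·(298377/21237) since 21237 mod 4 = 1, 298377 mod 4 = 1; sign now +1
(298377/21237) = (1059/21237)   [reduce mod 21237]
reciprocity: (1059/21237) = +1·(21237/1059) since 1059 mod 4 = 3, 21237 mod 4 = 1; sign now +1
(21237/1059) = (57/1059)   [reduce mod 1059]
reciprocity: (57/1059) = +1·(1059/57) since 57 mod 4 = 1, 1059 mod 4 = 3; sign now +1
(1059/57) = (33/57)   [reduce mod 57]
reciprocity: (33/57) = +1·(57/33) since 33 mod 4 = 1, 57 mod 4 = 1; sign now +1
(57/33) = (24/33)   [reduce mod 33]
24 = 2^3·3; (2/33) = +1 since 33 mod 8 = 1, so (24/33) = (+1)^3·(3/33); sign now +1
reciprocity: (3/33) = +1·(33/3) since 3 mod 4 = 3, 33 mod 4 = 1; sign now +1
(33/3) = (0/3)   [reduce mod 3]
(0/3) = 0   [gcd(a, n) > 1]; final value = 0

0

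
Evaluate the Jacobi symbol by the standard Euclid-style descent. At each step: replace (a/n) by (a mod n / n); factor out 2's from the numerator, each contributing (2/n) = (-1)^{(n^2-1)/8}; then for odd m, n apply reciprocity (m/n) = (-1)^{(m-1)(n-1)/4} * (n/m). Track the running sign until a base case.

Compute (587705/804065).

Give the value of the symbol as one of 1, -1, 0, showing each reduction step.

0

flip (587705/804065) -> (804065/587705): both odd, 587705 mod 4 = 1, 804065 mod 4 = 1, so the flip contributes +1; sign now +1
(804065/587705): 804065 mod 587705 = 216360, so (804065/587705) = (216360/587705)
factor out 2^3: 216360 = 2^3·27045; with 587705 mod 8 = 1, (2/587705) = +1; sign now +1; continue with (27045/587705)
flip (27045/587705) -> (587705/27045): both odd, 27045 mod 4 = 1, 587705 mod 4 = 1, so the flip contributes +1; sign now +1
(587705/27045): 587705 mod 27045 = 19760, so (587705/27045) = (19760/27045)
factor out 2^4: 19760 = 2^4·1235; with 27045 mod 8 = 5, (2/27045) = -1; sign now +1; continue with (1235/27045)
flip (1235/27045) -> (27045/1235): both odd, 1235 mod 4 = 3, 27045 mod 4 = 1, so the flip contributes +1; sign now +1
(27045/1235): 27045 mod 1235 = 1110, so (27045/1235) = (1110/1235)
factor out 2^1: 1110 = 2^1·555; with 1235 mod 8 = 3, (2/1235) = -1; sign now -1; continue with (555/1235)
flip (555/1235) -> (1235/555): both odd, 555 mod 4 = 3, 1235 mod 4 = 3, so the flip contributes -1; sign now +1
(1235/555): 1235 mod 555 = 125, so (1235/555) = (125/555)
flip (125/555) -> (555/125): both odd, 125 mod 4 = 1, 555 mod 4 = 3, so the flip contributes +1; sign now +1
(555/125): 555 mod 125 = 55, so (555/125) = (55/125)
flip (55/125) -> (125/55): both odd, 55 mod 4 = 3, 125 mod 4 = 1, so the flip contributes +1; sign now +1
(125/55): 125 mod 55 = 15, so (125/55) = (15/55)
flip (15/55) -> (55/15): both odd, 15 mod 4 = 3, 55 mod 4 = 3, so the flip contributes -1; sign now -1
(55/15): 55 mod 15 = 10, so (55/15) = (10/15)
factor out 2^1: 10 = 2^1·5; with 15 mod 8 = 7, (2/15) = +1; sign now -1; continue with (5/15)
flip (5/15) -> (15/5): both odd, 5 mod 4 = 1, 15 mod 4 = 3, so the flip contributes +1; sign now -1
(15/5): 15 mod 5 = 0, so (15/5) = (0/5)
reached (0/5); gcd(a, n) > 1, so (0/5) = 0 and the symbol is 0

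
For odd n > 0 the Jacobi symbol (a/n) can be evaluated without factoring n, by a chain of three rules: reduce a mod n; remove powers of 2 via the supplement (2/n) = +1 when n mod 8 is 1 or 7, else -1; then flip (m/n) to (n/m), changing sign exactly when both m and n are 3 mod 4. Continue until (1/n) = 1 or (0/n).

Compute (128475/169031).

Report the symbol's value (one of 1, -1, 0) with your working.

1

flip (128475/169031) -> (169031/128475): both odd, 128475 mod 4 = 3, 169031 mod 4 = 3, so the flip contributes -1; sign now -1
(169031/128475): 169031 mod 128475 = 40556, so (169031/128475) = (40556/128475)
factor out 2^2: 40556 = 2^2·10139; with 128475 mod 8 = 3, (2/128475) = -1; sign now -1; continue with (10139/128475)
flip (10139/128475) -> (128475/10139): both odd, 10139 mod 4 = 3, 128475 mod 4 = 3, so the flip contributes -1; sign now +1
(128475/10139): 128475 mod 10139 = 6807, so (128475/10139) = (6807/10139)
flip (6807/10139) -> (10139/6807): both odd, 6807 mod 4 = 3, 10139 mod 4 = 3, so the flip contributes -1; sign now -1
(10139/6807): 10139 mod 6807 = 3332, so (10139/6807) = (3332/6807)
factor out 2^2: 3332 = 2^2·833; with 6807 mod 8 = 7, (2/6807) = +1; sign now -1; continue with (833/6807)
flip (833/6807) -> (6807/833): both odd, 833 mod 4 = 1, 6807 mod 4 = 3, so the flip contributes +1; sign now -1
(6807/833): 6807 mod 833 = 143, so (6807/833) = (143/833)
flip (143/833) -> (833/143): both odd, 143 mod 4 = 3, 833 mod 4 = 1, so the flip contributes +1; sign now -1
(833/143): 833 mod 143 = 118, so (833/143) = (118/143)
factor out 2^1: 118 = 2^1·59; with 143 mod 8 = 7, (2/143) = +1; sign now -1; continue with (59/143)
flip (59/143) -> (143/59): both odd, 59 mod 4 = 3, 143 mod 4 = 3, so the flip contributes -1; sign now +1
(143/59): 143 mod 59 = 25, so (143/59) = (25/59)
flip (25/59) -> (59/25): both odd, 25 mod 4 = 1, 59 mod 4 = 3, so the flip contributes +1; sign now +1
(59/25): 59 mod 25 = 9, so (59/25) = (9/25)
flip (9/25) -> (25/9): both odd, 9 mod 4 = 1, 25 mod 4 = 1, so the flip contributes +1; sign now +1
(25/9): 25 mod 9 = 7, so (25/9) = (7/9)
flip (7/9) -> (9/7): both odd, 7 mod 4 = 3, 9 mod 4 = 1, so the flip contributes +1; sign now +1
(9/7): 9 mod 7 = 2, so (9/7) = (2/7)
factor out 2^1: 2 = 2^1·1; with 7 mod 8 = 7, (2/7) = +1; sign now +1; continue with (1/7)
reached (1/7) = 1, so the symbol is +1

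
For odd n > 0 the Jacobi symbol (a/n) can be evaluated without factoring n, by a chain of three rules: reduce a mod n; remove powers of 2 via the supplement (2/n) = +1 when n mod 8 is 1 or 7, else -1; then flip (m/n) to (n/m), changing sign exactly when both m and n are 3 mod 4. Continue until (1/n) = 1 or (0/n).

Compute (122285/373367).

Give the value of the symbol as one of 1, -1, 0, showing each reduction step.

reciprocity: (122285/373367) = +1·(373367/122285) since 122285 mod 4 = 1, 373367 mod 4 = 3; sign now +1
(373367/122285) = (6512/122285)   [reduce mod 122285]
6512 = 2^4·407; (2/122285) = -1 since 122285 mod 8 = 5, so (6512/122285) = (-1)^4·(407/122285); sign now +1
reciprocity: (407/122285) = +1·(122285/407) since 407 mod 4 = 3, 122285 mod 4 = 1; sign now +1
(122285/407) = (185/407)   [reduce mod 407]
reciprocity: (185/407) = +1·(407/185) since 185 mod 4 = 1, 407 mod 4 = 3; sign now +1
(407/185) = (37/185)   [reduce mod 185]
reciprocity: (37/185) = +1·(185/37) since 37 mod 4 = 1, 185 mod 4 = 1; sign now +1
(185/37) = (0/37)   [reduce mod 37]
(0/37) = 0   [gcd(a, n) > 1]; final value = 0

0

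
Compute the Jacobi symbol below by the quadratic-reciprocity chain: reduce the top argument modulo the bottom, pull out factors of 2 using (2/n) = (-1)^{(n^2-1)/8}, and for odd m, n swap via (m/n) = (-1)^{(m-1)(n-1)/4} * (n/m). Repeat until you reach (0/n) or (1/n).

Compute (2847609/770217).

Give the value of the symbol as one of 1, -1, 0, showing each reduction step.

(2847609/770217) = (536958/770217)   [reduce mod 770217]
536958 = 2^1·268479; (2/770217) = +1 since 770217 mod 8 = 1, so (536958/770217) = (+1)^1·(268479/770217); sign now +1
reciprocity: (268479/770217) = +1·(770217/268479) since 268479 mod 4 = 3, 770217 mod 4 = 1; sign now +1
(770217/268479) = (233259/268479)   [reduce mod 268479]
reciprocity: (233259/268479) = -1·(268479/233259) since 233259 mod 4 = 3, 268479 mod 4 = 3; sign now -1
(268479/233259) = (35220/233259)   [reduce mod 233259]
35220 = 2^2·8805; (2/233259) = -1 since 233259 mod 8 = 3, so (35220/233259) = (-1)^2·(8805/233259); sign now -1
reciprocity: (8805/233259) = +1·(233259/8805) since 8805 mod 4 = 1, 233259 mod 4 = 3; sign now -1
(233259/8805) = (4329/8805)   [reduce mod 8805]
reciprocity: (4329/8805) = +1·(8805/4329) since 4329 mod 4 = 1, 8805 mod 4 = 1; sign now -1
(8805/4329) = (147/4329)   [reduce mod 4329]
reciprocity: (147/4329) = +1·(4329/147) since 147 mod 4 = 3, 4329 mod 4 = 1; sign now -1
(4329/147) = (66/147)   [reduce mod 147]
66 = 2^1·33; (2/147) = -1 since 147 mod 8 = 3, so (66/147) = (-1)^1·(33/147); sign now +1
reciprocity: (33/147) = +1·(147/33) since 33 mod 4 = 1, 147 mod 4 = 3; sign now +1
(147/33) = (15/33)   [reduce mod 33]
reciprocity: (15/33) = +1·(33/15) since 15 mod 4 = 3, 33 mod 4 = 1; sign now +1
(33/15) = (3/15)   [reduce mod 15]
reciprocity: (3/15) = -1·(15/3) since 3 mod 4 = 3, 15 mod 4 = 3; sign now -1
(15/3) = (0/3)   [reduce mod 3]
(0/3) = 0   [gcd(a, n) > 1]; final value = 0

0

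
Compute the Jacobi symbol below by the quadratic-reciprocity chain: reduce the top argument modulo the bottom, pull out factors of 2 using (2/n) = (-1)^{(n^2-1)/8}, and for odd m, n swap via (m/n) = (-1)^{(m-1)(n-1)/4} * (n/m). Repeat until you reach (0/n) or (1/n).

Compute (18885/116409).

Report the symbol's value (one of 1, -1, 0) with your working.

reciprocity: (18885/116409) = +1·(116409/18885) since 18885 mod 4 = 1, 116409 mod 4 = 1; sign now +1
(116409/18885) = (3099/18885)   [reduce mod 18885]
reciprocity: (3099/18885) = +1·(18885/3099) since 3099 mod 4 = 3, 18885 mod 4 = 1; sign now +1
(18885/3099) = (291/3099)   [reduce mod 3099]
reciprocity: (291/3099) = -1·(3099/291) since 291 mod 4 = 3, 3099 mod 4 = 3; sign now -1
(3099/291) = (189/291)   [reduce mod 291]
reciprocity: (189/291) = +1·(291/189) since 189 mod 4 = 1, 291 mod 4 = 3; sign now -1
(291/189) = (102/189)   [reduce mod 189]
102 = 2^1·51; (2/189) = -1 since 189 mod 8 = 5, so (102/189) = (-1)^1·(51/189); sign now +1
reciprocity: (51/189) = +1·(189/51) since 51 mod 4 = 3, 189 mod 4 = 1; sign now +1
(189/51) = (36/51)   [reduce mod 51]
36 = 2^2·9; (2/51) = -1 since 51 mod 8 = 3, so (36/51) = (-1)^2·(9/51); sign now +1
reciprocity: (9/51) = +1·(51/9) since 9 mod 4 = 1, 51 mod 4 = 3; sign now +1
(51/9) = (6/9)   [reduce mod 9]
6 = 2^1·3; (2/9) = +1 since 9 mod 8 = 1, so (6/9) = (+1)^1·(3/9); sign now +1
reciprocity: (3/9) = +1·(9/3) since 3 mod 4 = 3, 9 mod 4 = 1; sign now +1
(9/3) = (0/3)   [reduce mod 3]
(0/3) = 0   [gcd(a, n) > 1]; final value = 0

0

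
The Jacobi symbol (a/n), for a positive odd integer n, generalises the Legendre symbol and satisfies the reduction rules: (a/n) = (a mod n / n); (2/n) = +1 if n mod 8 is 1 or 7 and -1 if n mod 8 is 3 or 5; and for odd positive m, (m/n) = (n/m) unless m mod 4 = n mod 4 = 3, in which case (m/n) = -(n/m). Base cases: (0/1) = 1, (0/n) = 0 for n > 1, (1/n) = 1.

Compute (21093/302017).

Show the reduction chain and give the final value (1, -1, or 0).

0

reciprocity: (21093/302017) = +1·(302017/21093) since 21093 mod 4 = 1, 302017 mod 4 = 1; sign now +1
(302017/21093) = (6715/21093)   [reduce mod 21093]
reciprocity: (6715/21093) = +1·(21093/6715) since 6715 mod 4 = 3, 21093 mod 4 = 1; sign now +1
(21093/6715) = (948/6715)   [reduce mod 6715]
948 = 2^2·237; (2/6715) = -1 since 6715 mod 8 = 3, so (948/6715) = (-1)^2·(237/6715); sign now +1
reciprocity: (237/6715) = +1·(6715/237) since 237 mod 4 = 1, 6715 mod 4 = 3; sign now +1
(6715/237) = (79/237)   [reduce mod 237]
reciprocity: (79/237) = +1·(237/79) since 79 mod 4 = 3, 237 mod 4 = 1; sign now +1
(237/79) = (0/79)   [reduce mod 79]
(0/79) = 0   [gcd(a, n) > 1]; final value = 0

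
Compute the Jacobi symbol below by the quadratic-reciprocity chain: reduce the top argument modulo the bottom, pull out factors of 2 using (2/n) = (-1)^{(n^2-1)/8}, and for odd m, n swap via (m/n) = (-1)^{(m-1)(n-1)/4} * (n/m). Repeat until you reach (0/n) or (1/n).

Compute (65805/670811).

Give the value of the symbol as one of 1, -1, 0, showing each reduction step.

1

reciprocity: (65805/670811) = +1·(670811/65805) since 65805 mod 4 = 1, 670811 mod 4 = 3; sign now +1
(670811/65805) = (12761/65805)   [reduce mod 65805]
reciprocity: (12761/65805) = +1·(65805/12761) since 12761 mod 4 = 1, 65805 mod 4 = 1; sign now +1
(65805/12761) = (2000/12761)   [reduce mod 12761]
2000 = 2^4·125; (2/12761) = +1 since 12761 mod 8 = 1, so (2000/12761) = (+1)^4·(125/12761); sign now +1
reciprocity: (125/12761) = +1·(12761/125) since 125 mod 4 = 1, 12761 mod 4 = 1; sign now +1
(12761/125) = (11/125)   [reduce mod 125]
reciprocity: (11/125) = +1·(125/11) since 11 mod 4 = 3, 125 mod 4 = 1; sign now +1
(125/11) = (4/11)   [reduce mod 11]
4 = 2^2·1; (2/11) = -1 since 11 mod 8 = 3, so (4/11) = (-1)^2·(1/11); sign now +1
(1/11) = 1; final value = sign = +1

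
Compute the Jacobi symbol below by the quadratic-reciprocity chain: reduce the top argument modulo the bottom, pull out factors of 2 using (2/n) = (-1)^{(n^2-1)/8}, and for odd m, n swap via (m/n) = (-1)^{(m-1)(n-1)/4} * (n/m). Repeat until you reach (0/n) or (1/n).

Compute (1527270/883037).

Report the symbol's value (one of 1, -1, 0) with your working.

-1

(1527270/883037): 1527270 mod 883037 = 644233, so (1527270/883037) = (644233/883037)
flip (644233/883037) -> (883037/644233): both odd, 644233 mod 4 = 1, 883037 mod 4 = 1, so the flip contributes +1; sign now +1
(883037/644233): 883037 mod 644233 = 238804, so (883037/644233) = (238804/644233)
factor out 2^2: 238804 = 2^2·59701; with 644233 mod 8 = 1, (2/644233) = +1; sign now +1; continue with (59701/644233)
flip (59701/644233) -> (644233/59701): both odd, 59701 mod 4 = 1, 644233 mod 4 = 1, so the flip contributes +1; sign now +1
(644233/59701): 644233 mod 59701 = 47223, so (644233/59701) = (47223/59701)
flip (47223/59701) -> (59701/47223): both odd, 47223 mod 4 = 3, 59701 mod 4 = 1, so the flip contributes +1; sign now +1
(59701/47223): 59701 mod 47223 = 12478, so (59701/47223) = (12478/47223)
factor out 2^1: 12478 = 2^1·6239; with 47223 mod 8 = 7, (2/47223) = +1; sign now +1; continue with (6239/47223)
flip (6239/47223) -> (47223/6239): both odd, 6239 mod 4 = 3, 47223 mod 4 = 3, so the flip contributes -1; sign now -1
(47223/6239): 47223 mod 6239 = 3550, so (47223/6239) = (3550/6239)
factor out 2^1: 3550 = 2^1·1775; with 6239 mod 8 = 7, (2/6239) = +1; sign now -1; continue with (1775/6239)
flip (1775/6239) -> (6239/1775): both odd, 1775 mod 4 = 3, 6239 mod 4 = 3, so the flip contributes -1; sign now +1
(6239/1775): 6239 mod 1775 = 914, so (6239/1775) = (914/1775)
factor out 2^1: 914 = 2^1·457; with 1775 mod 8 = 7, (2/1775) = +1; sign now +1; continue with (457/1775)
flip (457/1775) -> (1775/457): both odd, 457 mod 4 = 1, 1775 mod 4 = 3, so the flip contributes +1; sign now +1
(1775/457): 1775 mod 457 = 404, so (1775/457) = (404/457)
factor out 2^2: 404 = 2^2·101; with 457 mod 8 = 1, (2/457) = +1; sign now +1; continue with (101/457)
flip (101/457) -> (457/101): both odd, 101 mod 4 = 1, 457 mod 4 = 1, so the flip contributes +1; sign now +1
(457/101): 457 mod 101 = 53, so (457/101) = (53/101)
flip (53/101) -> (101/53): both odd, 53 mod 4 = 1, 101 mod 4 = 1, so the flip contributes +1; sign now +1
(101/53): 101 mod 53 = 48, so (101/53) = (48/53)
factor out 2^4: 48 = 2^4·3; with 53 mod 8 = 5, (2/53) = -1; sign now +1; continue with (3/53)
flip (3/53) -> (53/3): both odd, 3 mod 4 = 3, 53 mod 4 = 1, so the flip contributes +1; sign now +1
(53/3): 53 mod 3 = 2, so (53/3) = (2/3)
factor out 2^1: 2 = 2^1·1; with 3 mod 8 = 3, (2/3) = -1; sign now -1; continue with (1/3)
reached (1/3) = 1, so the symbol is -1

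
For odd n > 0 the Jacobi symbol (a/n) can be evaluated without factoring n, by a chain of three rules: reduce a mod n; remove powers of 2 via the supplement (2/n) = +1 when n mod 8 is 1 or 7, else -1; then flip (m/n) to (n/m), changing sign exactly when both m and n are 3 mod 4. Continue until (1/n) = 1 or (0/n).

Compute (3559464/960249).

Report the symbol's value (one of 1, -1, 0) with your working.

(3559464/960249) = (678717/960249)   [reduce mod 960249]
reciprocity: (678717/960249) = +1·(960249/678717) since 678717 mod 4 = 1, 960249 mod 4 = 1; sign now +1
(960249/678717) = (281532/678717)   [reduce mod 678717]
281532 = 2^2·70383; (2/678717) = -1 since 678717 mod 8 = 5, so (281532/678717) = (-1)^2·(70383/678717); sign now +1
reciprocity: (70383/678717) = +1·(678717/70383) since 70383 mod 4 = 3, 678717 mod 4 = 1; sign now +1
(678717/70383) = (45270/70383)   [reduce mod 70383]
45270 = 2^1·22635; (2/70383) = +1 since 70383 mod 8 = 7, so (45270/70383) = (+1)^1·(22635/70383); sign now +1
reciprocity: (22635/70383) = -1·(70383/22635) since 22635 mod 4 = 3, 70383 mod 4 = 3; sign now -1
(70383/22635) = (2478/22635)   [reduce mod 22635]
2478 = 2^1·1239; (2/22635) = -1 since 22635 mod 8 = 3, so (2478/22635) = (-1)^1·(1239/22635); sign now +1
reciprocity: (1239/22635) = -1·(22635/1239) since 1239 mod 4 = 3, 22635 mod 4 = 3; sign now -1
(22635/1239) = (333/1239)   [reduce mod 1239]
reciprocity: (333/1239) = +1·(1239/333) since 333 mod 4 = 1, 1239 mod 4 = 3; sign now -1
(1239/333) = (240/333)   [reduce mod 333]
240 = 2^4·15; (2/333) = -1 since 333 mod 8 = 5, so (240/333) = (-1)^4·(15/333); sign now -1
reciprocity: (15/333) = +1·(333/15) since 15 mod 4 = 3, 333 mod 4 = 1; sign now -1
(333/15) = (3/15)   [reduce mod 15]
reciprocity: (3/15) = -1·(15/3) since 3 mod 4 = 3, 15 mod 4 = 3; sign now +1
(15/3) = (0/3)   [reduce mod 3]
(0/3) = 0   [gcd(a, n) > 1]; final value = 0

0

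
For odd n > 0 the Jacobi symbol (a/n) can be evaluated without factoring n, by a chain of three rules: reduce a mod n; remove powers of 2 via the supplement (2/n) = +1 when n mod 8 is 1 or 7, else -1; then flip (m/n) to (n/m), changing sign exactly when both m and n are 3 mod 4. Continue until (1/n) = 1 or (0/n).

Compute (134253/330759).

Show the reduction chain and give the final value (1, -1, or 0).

0

reciprocity: (134253/330759) = +1·(330759/134253) since 134253 mod 4 = 1, 330759 mod 4 = 3; sign now +1
(330759/134253) = (62253/134253)   [reduce mod 134253]
reciprocity: (62253/134253) = +1·(134253/62253) since 62253 mod 4 = 1, 134253 mod 4 = 1; sign now +1
(134253/62253) = (9747/62253)   [reduce mod 62253]
reciprocity: (9747/62253) = +1·(62253/9747) since 9747 mod 4 = 3, 62253 mod 4 = 1; sign now +1
(62253/9747) = (3771/9747)   [reduce mod 9747]
reciprocity: (3771/9747) = -1·(9747/3771) since 3771 mod 4 = 3, 9747 mod 4 = 3; sign now -1
(9747/3771) = (2205/3771)   [reduce mod 3771]
reciprocity: (2205/3771) = +1·(3771/2205) since 2205 mod 4 = 1, 3771 mod 4 = 3; sign now -1
(3771/2205) = (1566/2205)   [reduce mod 2205]
1566 = 2^1·783; (2/2205) = -1 since 2205 mod 8 = 5, so (1566/2205) = (-1)^1·(783/2205); sign now +1
reciprocity: (783/2205) = +1·(2205/783) since 783 mod 4 = 3, 2205 mod 4 = 1; sign now +1
(2205/783) = (639/783)   [reduce mod 783]
reciprocity: (639/783) = -1·(783/639) since 639 mod 4 = 3, 783 mod 4 = 3; sign now -1
(783/639) = (144/639)   [reduce mod 639]
144 = 2^4·9; (2/639) = +1 since 639 mod 8 = 7, so (144/639) = (+1)^4·(9/639); sign now -1
reciprocity: (9/639) = +1·(639/9) since 9 mod 4 = 1, 639 mod 4 = 3; sign now -1
(639/9) = (0/9)   [reduce mod 9]
(0/9) = 0   [gcd(a, n) > 1]; final value = 0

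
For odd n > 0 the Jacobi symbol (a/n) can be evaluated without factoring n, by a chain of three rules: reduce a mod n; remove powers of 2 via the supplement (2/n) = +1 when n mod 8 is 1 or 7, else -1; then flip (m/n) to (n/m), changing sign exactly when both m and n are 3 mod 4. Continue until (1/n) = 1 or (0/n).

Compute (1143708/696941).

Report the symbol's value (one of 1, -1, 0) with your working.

(1143708/696941): 1143708 mod 696941 = 446767, so (1143708/696941) = (446767/696941)
flip (446767/696941) -> (696941/446767): both odd, 446767 mod 4 = 3, 696941 mod 4 = 1, so the flip contributes +1; sign now +1
(696941/446767): 696941 mod 446767 = 250174, so (696941/446767) = (250174/446767)
factor out 2^1: 250174 = 2^1·125087; with 446767 mod 8 = 7, (2/446767) = +1; sign now +1; continue with (125087/446767)
flip (125087/446767) -> (446767/125087): both odd, 125087 mod 4 = 3, 446767 mod 4 = 3, so the flip contributes -1; sign now -1
(446767/125087): 446767 mod 125087 = 71506, so (446767/125087) = (71506/125087)
factor out 2^1: 71506 = 2^1·35753; with 125087 mod 8 = 7, (2/125087) = +1; sign now -1; continue with (35753/125087)
flip (35753/125087) -> (125087/35753): both odd, 35753 mod 4 = 1, 125087 mod 4 = 3, so the flip contributes +1; sign now -1
(125087/35753): 125087 mod 35753 = 17828, so (125087/35753) = (17828/35753)
factor out 2^2: 17828 = 2^2·4457; with 35753 mod 8 = 1, (2/35753) = +1; sign now -1; continue with (4457/35753)
flip (4457/35753) -> (35753/4457): both odd, 4457 mod 4 = 1, 35753 mod 4 = 1, so the flip contributes +1; sign now -1
(35753/4457): 35753 mod 4457 = 97, so (35753/4457) = (97/4457)
flip (97/4457) -> (4457/97): both odd, 97 mod 4 = 1, 4457 mod 4 = 1, so the flip contributes +1; sign now -1
(4457/97): 4457 mod 97 = 92, so (4457/97) = (92/97)
factor out 2^2: 92 = 2^2·23; with 97 mod 8 = 1, (2/97) = +1; sign now -1; continue with (23/97)
flip (23/97) -> (97/23): both odd, 23 mod 4 = 3, 97 mod 4 = 1, so the flip contributes +1; sign now -1
(97/23): 97 mod 23 = 5, so (97/23) = (5/23)
flip (5/23) -> (23/5): both odd, 5 mod 4 = 1, 23 mod 4 = 3, so the flip contributes +1; sign now -1
(23/5): 23 mod 5 = 3, so (23/5) = (3/5)
flip (3/5) -> (5/3): both odd, 3 mod 4 = 3, 5 mod 4 = 1, so the flip contributes +1; sign now -1
(5/3): 5 mod 3 = 2, so (5/3) = (2/3)
factor out 2^1: 2 = 2^1·1; with 3 mod 8 = 3, (2/3) = -1; sign now +1; continue with (1/3)
reached (1/3) = 1, so the symbol is +1

1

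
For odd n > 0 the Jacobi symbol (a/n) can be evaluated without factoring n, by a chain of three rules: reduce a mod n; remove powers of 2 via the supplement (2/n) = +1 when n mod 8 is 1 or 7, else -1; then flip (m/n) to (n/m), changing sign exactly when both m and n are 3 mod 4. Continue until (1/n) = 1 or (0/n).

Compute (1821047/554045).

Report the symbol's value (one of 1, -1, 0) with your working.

1

(1821047/554045): 1821047 mod 554045 = 158912, so (1821047/554045) = (158912/554045)
factor out 2^6: 158912 = 2^6·2483; with 554045 mod 8 = 5, (2/554045) = -1; sign now +1; continue with (2483/554045)
flip (2483/554045) -> (554045/2483): both odd, 2483 mod 4 = 3, 554045 mod 4 = 1, so the flip contributes +1; sign now +1
(554045/2483): 554045 mod 2483 = 336, so (554045/2483) = (336/2483)
factor out 2^4: 336 = 2^4·21; with 2483 mod 8 = 3, (2/2483) = -1; sign now +1; continue with (21/2483)
flip (21/2483) -> (2483/21): both odd, 21 mod 4 = 1, 2483 mod 4 = 3, so the flip contributes +1; sign now +1
(2483/21): 2483 mod 21 = 5, so (2483/21) = (5/21)
flip (5/21) -> (21/5): both odd, 5 mod 4 = 1, 21 mod 4 = 1, so the flip contributes +1; sign now +1
(21/5): 21 mod 5 = 1, so (21/5) = (1/5)
reached (1/5) = 1, so the symbol is +1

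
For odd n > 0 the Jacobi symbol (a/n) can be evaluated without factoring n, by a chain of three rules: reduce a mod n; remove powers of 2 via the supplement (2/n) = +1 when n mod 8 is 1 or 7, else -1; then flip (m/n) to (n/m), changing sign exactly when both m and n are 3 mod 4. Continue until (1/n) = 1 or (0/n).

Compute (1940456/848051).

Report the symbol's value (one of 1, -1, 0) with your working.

-1

(1940456/848051) = (244354/848051)   [reduce mod 848051]
244354 = 2^1·122177; (2/848051) = -1 since 848051 mod 8 = 3, so (244354/848051) = (-1)^1·(122177/848051); sign now -1
reciprocity: (122177/848051) = +1·(848051/122177) since 122177 mod 4 = 1, 848051 mod 4 = 3; sign now -1
(848051/122177) = (114989/122177)   [reduce mod 122177]
reciprocity: (114989/122177) = +1·(122177/114989) since 114989 mod 4 = 1, 122177 mod 4 = 1; sign now -1
(122177/114989) = (7188/114989)   [reduce mod 114989]
7188 = 2^2·1797; (2/114989) = -1 since 114989 mod 8 = 5, so (7188/114989) = (-1)^2·(1797/114989); sign now -1
reciprocity: (1797/114989) = +1·(114989/1797) since 1797 mod 4 = 1, 114989 mod 4 = 1; sign now -1
(114989/1797) = (1778/1797)   [reduce mod 1797]
1778 = 2^1·889; (2/1797) = -1 since 1797 mod 8 = 5, so (1778/1797) = (-1)^1·(889/1797); sign now +1
reciprocity: (889/1797) = +1·(1797/889) since 889 mod 4 = 1, 1797 mod 4 = 1; sign now +1
(1797/889) = (19/889)   [reduce mod 889]
reciprocity: (19/889) = +1·(889/19) since 19 mod 4 = 3, 889 mod 4 = 1; sign now +1
(889/19) = (15/19)   [reduce mod 19]
reciprocity: (15/19) = -1·(19/15) since 15 mod 4 = 3, 19 mod 4 = 3; sign now -1
(19/15) = (4/15)   [reduce mod 15]
4 = 2^2·1; (2/15) = +1 since 15 mod 8 = 7, so (4/15) = (+1)^2·(1/15); sign now -1
(1/15) = 1; final value = sign = -1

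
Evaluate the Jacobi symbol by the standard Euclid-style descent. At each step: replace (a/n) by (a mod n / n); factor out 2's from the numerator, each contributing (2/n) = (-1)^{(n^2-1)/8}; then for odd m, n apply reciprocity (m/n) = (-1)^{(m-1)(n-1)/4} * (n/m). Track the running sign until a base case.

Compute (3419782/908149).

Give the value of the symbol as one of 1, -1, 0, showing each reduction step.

-1

(3419782/908149) = (695335/908149)   [reduce mod 908149]
reciprocity: (695335/908149) = +1·(908149/695335) since 695335 mod 4 = 3, 908149 mod 4 = 1; sign now +1
(908149/695335) = (212814/695335)   [reduce mod 695335]
212814 = 2^1·106407; (2/695335) = +1 since 695335 mod 8 = 7, so (212814/695335) = (+1)^1·(106407/695335); sign now +1
reciprocity: (106407/695335) = -1·(695335/106407) since 106407 mod 4 = 3, 695335 mod 4 = 3; sign now -1
(695335/106407) = (56893/106407)   [reduce mod 106407]
reciprocity: (56893/106407) = +1·(106407/56893) since 56893 mod 4 = 1, 106407 mod 4 = 3; sign now -1
(106407/56893) = (49514/56893)   [reduce mod 56893]
49514 = 2^1·24757; (2/56893) = -1 since 56893 mod 8 = 5, so (49514/56893) = (-1)^1·(24757/56893); sign now +1
reciprocity: (24757/56893) = +1·(56893/24757) since 24757 mod 4 = 1, 56893 mod 4 = 1; sign now +1
(56893/24757) = (7379/24757)   [reduce mod 24757]
reciprocity: (7379/24757) = +1·(24757/7379) since 7379 mod 4 = 3, 24757 mod 4 = 1; sign now +1
(24757/7379) = (2620/7379)   [reduce mod 7379]
2620 = 2^2·655; (2/7379) = -1 since 7379 mod 8 = 3, so (2620/7379) = (-1)^2·(655/7379); sign now +1
reciprocity: (655/7379) = -1·(7379/655) since 655 mod 4 = 3, 7379 mod 4 = 3; sign now -1
(7379/655) = (174/655)   [reduce mod 655]
174 = 2^1·87; (2/655) = +1 since 655 mod 8 = 7, so (174/655) = (+1)^1·(87/655); sign now -1
reciprocity: (87/655) = -1·(655/87) since 87 mod 4 = 3, 655 mod 4 = 3; sign now +1
(655/87) = (46/87)   [reduce mod 87]
46 = 2^1·23; (2/87) = +1 since 87 mod 8 = 7, so (46/87) = (+1)^1·(23/87); sign now +1
reciprocity: (23/87) = -1·(87/23) since 23 mod 4 = 3, 87 mod 4 = 3; sign now -1
(87/23) = (18/23)   [reduce mod 23]
18 = 2^1·9; (2/23) = +1 since 23 mod 8 = 7, so (18/23) = (+1)^1·(9/23); sign now -1
reciprocity: (9/23) = +1·(23/9) since 9 mod 4 = 1, 23 mod 4 = 3; sign now -1
(23/9) = (5/9)   [reduce mod 9]
reciprocity: (5/9) = +1·(9/5) since 5 mod 4 = 1, 9 mod 4 = 1; sign now -1
(9/5) = (4/5)   [reduce mod 5]
4 = 2^2·1; (2/5) = -1 since 5 mod 8 = 5, so (4/5) = (-1)^2·(1/5); sign now -1
(1/5) = 1; final value = sign = -1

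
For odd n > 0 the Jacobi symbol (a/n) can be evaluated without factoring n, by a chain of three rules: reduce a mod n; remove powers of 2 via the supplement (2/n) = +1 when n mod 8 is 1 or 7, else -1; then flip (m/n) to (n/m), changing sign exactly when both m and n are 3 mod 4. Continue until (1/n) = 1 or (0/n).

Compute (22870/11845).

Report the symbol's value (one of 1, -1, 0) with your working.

0

(22870/11845): 22870 mod 11845 = 11025, so (22870/11845) = (11025/11845)
flip (11025/11845) -> (11845/11025): both odd, 11025 mod 4 = 1, 11845 mod 4 = 1, so the flip contributes +1; sign now +1
(11845/11025): 11845 mod 11025 = 820, so (11845/11025) = (820/11025)
factor out 2^2: 820 = 2^2·205; with 11025 mod 8 = 1, (2/11025) = +1; sign now +1; continue with (205/11025)
flip (205/11025) -> (11025/205): both odd, 205 mod 4 = 1, 11025 mod 4 = 1, so the flip contributes +1; sign now +1
(11025/205): 11025 mod 205 = 160, so (11025/205) = (160/205)
factor out 2^5: 160 = 2^5·5; with 205 mod 8 = 5, (2/205) = -1; sign now -1; continue with (5/205)
flip (5/205) -> (205/5): both odd, 5 mod 4 = 1, 205 mod 4 = 1, so the flip contributes +1; sign now -1
(205/5): 205 mod 5 = 0, so (205/5) = (0/5)
reached (0/5); gcd(a, n) > 1, so (0/5) = 0 and the symbol is 0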